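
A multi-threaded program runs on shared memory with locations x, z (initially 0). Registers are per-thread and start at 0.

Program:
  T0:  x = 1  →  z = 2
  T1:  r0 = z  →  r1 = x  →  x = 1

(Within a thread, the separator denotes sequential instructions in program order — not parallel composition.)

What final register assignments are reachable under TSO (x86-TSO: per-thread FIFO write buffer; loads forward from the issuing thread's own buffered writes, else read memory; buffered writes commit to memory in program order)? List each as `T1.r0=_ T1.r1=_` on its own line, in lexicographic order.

T1.r0=0 T1.r1=0
T1.r0=0 T1.r1=1
T1.r0=2 T1.r1=1

outcome vector order: (T1.r0,T1.r1)
|TSO outcomes| = 3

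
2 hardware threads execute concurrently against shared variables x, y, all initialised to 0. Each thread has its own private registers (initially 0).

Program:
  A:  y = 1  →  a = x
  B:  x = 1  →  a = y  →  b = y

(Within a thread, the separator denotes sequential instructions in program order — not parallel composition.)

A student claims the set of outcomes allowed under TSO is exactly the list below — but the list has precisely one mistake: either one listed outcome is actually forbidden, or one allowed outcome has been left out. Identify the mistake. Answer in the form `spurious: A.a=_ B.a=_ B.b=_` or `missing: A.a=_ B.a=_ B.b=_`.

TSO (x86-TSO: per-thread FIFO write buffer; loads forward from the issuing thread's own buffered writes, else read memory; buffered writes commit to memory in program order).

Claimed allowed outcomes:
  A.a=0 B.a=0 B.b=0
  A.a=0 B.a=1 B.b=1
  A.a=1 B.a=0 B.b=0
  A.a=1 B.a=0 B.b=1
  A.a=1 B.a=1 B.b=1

missing: A.a=0 B.a=0 B.b=1

outcome vector order: (A.a,B.a,B.b)
TSO: 6 outcomes — {(0,0,0) (0,0,1) (0,1,1) (1,0,0) (1,0,1) (1,1,1)}
TSO∖claimed = {(0,0,1)}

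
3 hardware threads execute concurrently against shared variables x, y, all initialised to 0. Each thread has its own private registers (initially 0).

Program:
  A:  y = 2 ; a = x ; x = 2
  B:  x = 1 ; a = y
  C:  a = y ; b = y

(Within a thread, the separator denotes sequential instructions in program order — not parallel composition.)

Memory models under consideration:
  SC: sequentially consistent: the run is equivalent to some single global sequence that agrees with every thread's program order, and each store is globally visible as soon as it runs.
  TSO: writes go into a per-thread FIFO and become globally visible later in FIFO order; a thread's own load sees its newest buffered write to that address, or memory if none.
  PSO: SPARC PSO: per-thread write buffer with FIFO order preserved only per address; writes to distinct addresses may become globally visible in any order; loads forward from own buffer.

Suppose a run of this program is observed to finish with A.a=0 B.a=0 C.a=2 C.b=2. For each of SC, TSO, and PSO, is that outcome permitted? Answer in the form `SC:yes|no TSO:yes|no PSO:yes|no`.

outcome vector order: (A.a,B.a,C.a,C.b)
SC: 9 outcomes — {<0 2 0 0> <0 2 0 2> <0 2 2 2> <1 0 0 0> <1 0 0 2> <1 0 2 2> <1 2 0 0> <1 2 0 2> <1 2 2 2>}
TSO: 12 outcomes — {<0 0 0 0> <0 0 0 2> <0 0 2 2> <0 2 0 0> <0 2 0 2> <0 2 2 2> <1 0 0 0> <1 0 0 2> <1 0 2 2> <1 2 0 0> <1 2 0 2> <1 2 2 2>}
PSO: 12 outcomes — {<0 0 0 0> <0 0 0 2> <0 0 2 2> <0 2 0 0> <0 2 0 2> <0 2 2 2> <1 0 0 0> <1 0 0 2> <1 0 2 2> <1 2 0 0> <1 2 0 2> <1 2 2 2>}
target <0 0 2 2> ∈ {TSO,PSO}

SC:no TSO:yes PSO:yes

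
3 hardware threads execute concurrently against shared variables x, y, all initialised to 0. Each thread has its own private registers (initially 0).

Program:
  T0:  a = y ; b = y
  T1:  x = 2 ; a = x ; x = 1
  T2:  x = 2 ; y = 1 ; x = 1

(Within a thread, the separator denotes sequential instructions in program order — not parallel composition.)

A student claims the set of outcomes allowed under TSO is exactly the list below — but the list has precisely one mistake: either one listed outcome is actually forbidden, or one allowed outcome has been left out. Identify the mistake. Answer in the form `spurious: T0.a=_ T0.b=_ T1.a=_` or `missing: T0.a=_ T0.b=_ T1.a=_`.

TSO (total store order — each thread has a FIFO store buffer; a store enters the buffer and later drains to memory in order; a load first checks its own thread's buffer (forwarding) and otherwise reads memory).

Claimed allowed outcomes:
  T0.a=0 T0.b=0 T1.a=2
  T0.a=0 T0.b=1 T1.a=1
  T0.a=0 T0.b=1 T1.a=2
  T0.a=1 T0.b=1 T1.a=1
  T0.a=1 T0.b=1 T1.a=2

outcome vector order: (T0.a,T0.b,T1.a)
under TSO → (0,0,1) (0,0,2) (0,1,1) (0,1,2) (1,1,1) (1,1,2)
TSO∖claimed = {(0,0,1)}

missing: T0.a=0 T0.b=0 T1.a=1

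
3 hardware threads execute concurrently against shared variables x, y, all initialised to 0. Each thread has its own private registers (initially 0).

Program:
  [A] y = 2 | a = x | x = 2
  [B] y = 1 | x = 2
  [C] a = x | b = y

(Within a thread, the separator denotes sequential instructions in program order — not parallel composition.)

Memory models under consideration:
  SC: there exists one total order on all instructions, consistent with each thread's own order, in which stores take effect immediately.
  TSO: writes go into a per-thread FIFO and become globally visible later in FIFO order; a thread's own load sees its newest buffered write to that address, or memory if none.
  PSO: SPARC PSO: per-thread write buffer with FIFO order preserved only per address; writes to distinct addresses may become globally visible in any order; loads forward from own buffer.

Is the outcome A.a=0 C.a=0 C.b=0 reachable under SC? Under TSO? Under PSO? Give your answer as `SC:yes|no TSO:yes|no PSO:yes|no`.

SC:yes TSO:yes PSO:yes

outcome vector order: (A.a,C.a,C.b)
SC: 10 outcomes — {<0 0 0>; <0 0 1>; <0 0 2>; <0 2 1>; <0 2 2>; <2 0 0>; <2 0 1>; <2 0 2>; <2 2 1>; <2 2 2>}
TSO: 10 outcomes — {<0 0 0>; <0 0 1>; <0 0 2>; <0 2 1>; <0 2 2>; <2 0 0>; <2 0 1>; <2 0 2>; <2 2 1>; <2 2 2>}
PSO: 12 outcomes — {<0 0 0>; <0 0 1>; <0 0 2>; <0 2 0>; <0 2 1>; <0 2 2>; <2 0 0>; <2 0 1>; <2 0 2>; <2 2 0>; <2 2 1>; <2 2 2>}
target <0 0 0> ∈ {SC,TSO,PSO}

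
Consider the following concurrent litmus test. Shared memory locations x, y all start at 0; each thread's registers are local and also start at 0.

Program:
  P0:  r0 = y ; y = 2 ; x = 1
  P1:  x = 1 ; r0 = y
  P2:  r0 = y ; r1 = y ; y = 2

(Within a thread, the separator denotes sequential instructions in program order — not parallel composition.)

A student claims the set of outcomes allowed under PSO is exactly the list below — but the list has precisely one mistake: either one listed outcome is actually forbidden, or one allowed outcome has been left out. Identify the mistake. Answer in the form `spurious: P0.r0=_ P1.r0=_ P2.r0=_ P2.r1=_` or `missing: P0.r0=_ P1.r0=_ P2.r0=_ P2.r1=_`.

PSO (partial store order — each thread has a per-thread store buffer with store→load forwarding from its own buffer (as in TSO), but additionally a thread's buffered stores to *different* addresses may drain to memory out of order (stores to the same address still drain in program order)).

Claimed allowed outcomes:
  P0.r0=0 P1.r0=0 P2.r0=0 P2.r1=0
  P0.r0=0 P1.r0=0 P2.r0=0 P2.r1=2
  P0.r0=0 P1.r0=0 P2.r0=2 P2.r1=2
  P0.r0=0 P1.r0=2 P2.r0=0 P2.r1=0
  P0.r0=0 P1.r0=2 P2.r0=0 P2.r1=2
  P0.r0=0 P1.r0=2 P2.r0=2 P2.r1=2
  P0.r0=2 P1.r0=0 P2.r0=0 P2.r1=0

outcome vector order: (P0.r0,P1.r0,P2.r0,P2.r1)
[PSO] allowed = {(0,0,0,0), (0,0,0,2), (0,0,2,2), (0,2,0,0), (0,2,0,2), (0,2,2,2), (2,0,0,0), (2,2,0,0)}
PSO∖claimed = {(2,2,0,0)}

missing: P0.r0=2 P1.r0=2 P2.r0=0 P2.r1=0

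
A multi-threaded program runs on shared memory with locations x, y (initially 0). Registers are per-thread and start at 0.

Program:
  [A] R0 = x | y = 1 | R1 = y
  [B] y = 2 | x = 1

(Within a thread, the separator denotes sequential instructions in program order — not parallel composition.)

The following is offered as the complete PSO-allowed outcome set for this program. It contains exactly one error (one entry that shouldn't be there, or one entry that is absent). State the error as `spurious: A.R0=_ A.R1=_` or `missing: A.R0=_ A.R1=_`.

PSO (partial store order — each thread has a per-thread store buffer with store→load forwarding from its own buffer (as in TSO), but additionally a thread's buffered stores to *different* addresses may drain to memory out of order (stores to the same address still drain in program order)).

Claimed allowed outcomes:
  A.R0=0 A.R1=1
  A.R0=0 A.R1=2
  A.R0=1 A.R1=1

missing: A.R0=1 A.R1=2

outcome vector order: (A.R0,A.R1)
PSO: 4 outcomes — {<0 1> <0 2> <1 1> <1 2>}
PSO∖claimed = {<1 2>}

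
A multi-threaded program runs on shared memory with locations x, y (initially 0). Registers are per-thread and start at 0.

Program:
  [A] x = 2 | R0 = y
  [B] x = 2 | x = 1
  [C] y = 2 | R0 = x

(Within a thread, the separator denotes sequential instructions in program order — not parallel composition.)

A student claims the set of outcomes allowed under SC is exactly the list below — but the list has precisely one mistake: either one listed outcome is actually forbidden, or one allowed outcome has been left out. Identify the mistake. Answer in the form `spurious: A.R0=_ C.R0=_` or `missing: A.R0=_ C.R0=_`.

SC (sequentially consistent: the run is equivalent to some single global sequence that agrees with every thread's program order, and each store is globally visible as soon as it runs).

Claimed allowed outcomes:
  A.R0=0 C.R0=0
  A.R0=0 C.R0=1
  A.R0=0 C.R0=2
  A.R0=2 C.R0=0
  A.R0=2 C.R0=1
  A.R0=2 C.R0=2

spurious: A.R0=0 C.R0=0

outcome vector order: (A.R0,C.R0)
SC (5): (0,1) (0,2) (2,0) (2,1) (2,2)
claimed∖SC = {(0,0)}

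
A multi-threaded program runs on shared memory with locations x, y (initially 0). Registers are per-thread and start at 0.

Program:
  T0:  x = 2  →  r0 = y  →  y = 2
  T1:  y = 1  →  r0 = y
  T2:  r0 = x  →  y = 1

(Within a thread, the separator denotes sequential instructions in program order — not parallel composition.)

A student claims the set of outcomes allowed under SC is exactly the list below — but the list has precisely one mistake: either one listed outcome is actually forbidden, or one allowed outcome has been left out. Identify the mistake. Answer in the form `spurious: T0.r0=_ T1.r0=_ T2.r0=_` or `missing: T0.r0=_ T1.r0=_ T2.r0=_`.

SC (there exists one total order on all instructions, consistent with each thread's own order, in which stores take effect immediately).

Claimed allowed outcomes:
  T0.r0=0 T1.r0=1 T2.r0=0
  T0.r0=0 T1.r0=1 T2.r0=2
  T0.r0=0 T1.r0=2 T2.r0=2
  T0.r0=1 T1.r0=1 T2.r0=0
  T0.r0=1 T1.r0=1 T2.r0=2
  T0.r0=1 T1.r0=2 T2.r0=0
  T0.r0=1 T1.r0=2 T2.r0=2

outcome vector order: (T0.r0,T1.r0,T2.r0)
SC (8): 010; 012; 020; 022; 110; 112; 120; 122
SC∖claimed = {020}

missing: T0.r0=0 T1.r0=2 T2.r0=0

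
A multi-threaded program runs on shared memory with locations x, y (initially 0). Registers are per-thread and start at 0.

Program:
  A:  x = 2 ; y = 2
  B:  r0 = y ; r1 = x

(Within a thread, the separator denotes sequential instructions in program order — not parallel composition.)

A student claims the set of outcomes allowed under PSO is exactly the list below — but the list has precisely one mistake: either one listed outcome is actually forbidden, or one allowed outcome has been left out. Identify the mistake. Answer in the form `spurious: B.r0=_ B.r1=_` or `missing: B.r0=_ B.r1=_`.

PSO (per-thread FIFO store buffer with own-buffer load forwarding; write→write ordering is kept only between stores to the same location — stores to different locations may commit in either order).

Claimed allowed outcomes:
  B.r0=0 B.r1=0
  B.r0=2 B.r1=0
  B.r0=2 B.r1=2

missing: B.r0=0 B.r1=2

outcome vector order: (B.r0,B.r1)
PSO (4): (0,0) (0,2) (2,0) (2,2)
PSO∖claimed = {(0,2)}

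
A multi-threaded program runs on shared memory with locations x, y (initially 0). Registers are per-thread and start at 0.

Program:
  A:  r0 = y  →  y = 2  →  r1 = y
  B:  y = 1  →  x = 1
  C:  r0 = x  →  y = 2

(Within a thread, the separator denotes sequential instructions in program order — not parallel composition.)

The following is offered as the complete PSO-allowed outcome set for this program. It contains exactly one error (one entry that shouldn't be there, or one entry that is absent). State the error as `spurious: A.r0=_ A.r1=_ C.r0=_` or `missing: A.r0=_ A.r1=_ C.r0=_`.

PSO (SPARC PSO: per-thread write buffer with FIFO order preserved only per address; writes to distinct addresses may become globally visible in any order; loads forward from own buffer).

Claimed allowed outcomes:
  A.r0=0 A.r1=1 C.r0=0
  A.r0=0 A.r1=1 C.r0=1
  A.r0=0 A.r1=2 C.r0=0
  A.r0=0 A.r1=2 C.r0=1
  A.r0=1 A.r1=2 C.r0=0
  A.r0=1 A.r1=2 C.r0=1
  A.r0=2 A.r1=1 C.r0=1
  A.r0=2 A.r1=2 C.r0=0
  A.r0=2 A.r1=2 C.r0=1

missing: A.r0=2 A.r1=1 C.r0=0

outcome vector order: (A.r0,A.r1,C.r0)
PSO: 10 outcomes — {(0,1,0), (0,1,1), (0,2,0), (0,2,1), (1,2,0), (1,2,1), (2,1,0), (2,1,1), (2,2,0), (2,2,1)}
PSO∖claimed = {(2,1,0)}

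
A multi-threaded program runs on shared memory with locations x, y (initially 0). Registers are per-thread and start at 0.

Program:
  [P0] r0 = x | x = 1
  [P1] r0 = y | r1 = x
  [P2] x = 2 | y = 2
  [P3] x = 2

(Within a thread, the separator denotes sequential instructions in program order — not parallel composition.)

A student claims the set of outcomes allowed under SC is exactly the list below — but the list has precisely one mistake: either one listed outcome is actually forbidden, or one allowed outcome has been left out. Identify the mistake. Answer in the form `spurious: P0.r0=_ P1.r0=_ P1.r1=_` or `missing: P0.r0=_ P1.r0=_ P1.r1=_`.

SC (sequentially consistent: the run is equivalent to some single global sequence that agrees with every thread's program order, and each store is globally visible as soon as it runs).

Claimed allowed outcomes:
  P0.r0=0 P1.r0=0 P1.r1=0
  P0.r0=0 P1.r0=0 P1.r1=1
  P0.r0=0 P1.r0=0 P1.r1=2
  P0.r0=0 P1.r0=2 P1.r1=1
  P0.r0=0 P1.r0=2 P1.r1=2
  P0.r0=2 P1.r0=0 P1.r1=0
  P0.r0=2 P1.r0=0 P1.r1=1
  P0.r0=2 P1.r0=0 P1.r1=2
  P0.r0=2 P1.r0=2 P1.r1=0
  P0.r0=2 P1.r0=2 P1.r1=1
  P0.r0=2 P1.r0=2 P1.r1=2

spurious: P0.r0=2 P1.r0=2 P1.r1=0

outcome vector order: (P0.r0,P1.r0,P1.r1)
[SC] allowed = {<0 0 0>, <0 0 1>, <0 0 2>, <0 2 1>, <0 2 2>, <2 0 0>, <2 0 1>, <2 0 2>, <2 2 1>, <2 2 2>}
claimed∖SC = {<2 2 0>}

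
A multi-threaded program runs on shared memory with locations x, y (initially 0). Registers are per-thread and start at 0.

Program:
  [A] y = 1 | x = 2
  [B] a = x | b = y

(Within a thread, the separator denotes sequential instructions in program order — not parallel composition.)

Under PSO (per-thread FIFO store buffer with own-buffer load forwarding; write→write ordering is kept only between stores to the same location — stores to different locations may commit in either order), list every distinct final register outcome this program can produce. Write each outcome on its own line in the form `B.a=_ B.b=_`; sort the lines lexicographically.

outcome vector order: (B.a,B.b)
|PSO outcomes| = 4

B.a=0 B.b=0
B.a=0 B.b=1
B.a=2 B.b=0
B.a=2 B.b=1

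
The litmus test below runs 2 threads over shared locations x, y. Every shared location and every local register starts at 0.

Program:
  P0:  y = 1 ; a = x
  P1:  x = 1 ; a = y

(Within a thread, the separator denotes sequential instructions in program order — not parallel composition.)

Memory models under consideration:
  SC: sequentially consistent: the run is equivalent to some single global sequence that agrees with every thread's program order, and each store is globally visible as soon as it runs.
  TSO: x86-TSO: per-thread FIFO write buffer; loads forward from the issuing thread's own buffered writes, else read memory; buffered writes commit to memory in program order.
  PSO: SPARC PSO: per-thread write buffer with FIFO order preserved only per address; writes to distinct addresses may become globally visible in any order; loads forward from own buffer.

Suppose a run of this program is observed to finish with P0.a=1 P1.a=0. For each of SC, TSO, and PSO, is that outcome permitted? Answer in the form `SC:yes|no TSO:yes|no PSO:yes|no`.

outcome vector order: (P0.a,P1.a)
SC (3): (0,1), (1,0), (1,1)
TSO (4): (0,0), (0,1), (1,0), (1,1)
PSO (4): (0,0), (0,1), (1,0), (1,1)
target (1,0) ∈ {SC,TSO,PSO}

SC:yes TSO:yes PSO:yes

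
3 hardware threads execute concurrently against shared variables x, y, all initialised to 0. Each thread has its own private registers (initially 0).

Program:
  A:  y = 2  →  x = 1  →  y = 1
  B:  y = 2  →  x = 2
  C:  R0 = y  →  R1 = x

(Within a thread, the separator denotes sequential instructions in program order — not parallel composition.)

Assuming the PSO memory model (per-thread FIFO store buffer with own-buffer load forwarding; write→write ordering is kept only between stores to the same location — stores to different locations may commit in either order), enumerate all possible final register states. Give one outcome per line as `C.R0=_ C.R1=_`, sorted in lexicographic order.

C.R0=0 C.R1=0
C.R0=0 C.R1=1
C.R0=0 C.R1=2
C.R0=1 C.R1=0
C.R0=1 C.R1=1
C.R0=1 C.R1=2
C.R0=2 C.R1=0
C.R0=2 C.R1=1
C.R0=2 C.R1=2

outcome vector order: (C.R0,C.R1)
|PSO outcomes| = 9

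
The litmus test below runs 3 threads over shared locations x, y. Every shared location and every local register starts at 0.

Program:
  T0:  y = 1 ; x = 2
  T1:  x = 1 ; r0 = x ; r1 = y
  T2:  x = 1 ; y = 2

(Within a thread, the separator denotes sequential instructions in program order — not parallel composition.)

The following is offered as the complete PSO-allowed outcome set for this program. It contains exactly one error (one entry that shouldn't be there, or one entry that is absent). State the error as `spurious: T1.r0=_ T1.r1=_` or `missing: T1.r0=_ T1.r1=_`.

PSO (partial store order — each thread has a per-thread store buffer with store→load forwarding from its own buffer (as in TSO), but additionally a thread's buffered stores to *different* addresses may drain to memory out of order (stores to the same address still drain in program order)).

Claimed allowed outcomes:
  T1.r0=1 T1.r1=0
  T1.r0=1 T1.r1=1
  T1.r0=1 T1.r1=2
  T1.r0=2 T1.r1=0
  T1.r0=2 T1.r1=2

outcome vector order: (T1.r0,T1.r1)
PSO (6): 1/0; 1/1; 1/2; 2/0; 2/1; 2/2
PSO∖claimed = {2/1}

missing: T1.r0=2 T1.r1=1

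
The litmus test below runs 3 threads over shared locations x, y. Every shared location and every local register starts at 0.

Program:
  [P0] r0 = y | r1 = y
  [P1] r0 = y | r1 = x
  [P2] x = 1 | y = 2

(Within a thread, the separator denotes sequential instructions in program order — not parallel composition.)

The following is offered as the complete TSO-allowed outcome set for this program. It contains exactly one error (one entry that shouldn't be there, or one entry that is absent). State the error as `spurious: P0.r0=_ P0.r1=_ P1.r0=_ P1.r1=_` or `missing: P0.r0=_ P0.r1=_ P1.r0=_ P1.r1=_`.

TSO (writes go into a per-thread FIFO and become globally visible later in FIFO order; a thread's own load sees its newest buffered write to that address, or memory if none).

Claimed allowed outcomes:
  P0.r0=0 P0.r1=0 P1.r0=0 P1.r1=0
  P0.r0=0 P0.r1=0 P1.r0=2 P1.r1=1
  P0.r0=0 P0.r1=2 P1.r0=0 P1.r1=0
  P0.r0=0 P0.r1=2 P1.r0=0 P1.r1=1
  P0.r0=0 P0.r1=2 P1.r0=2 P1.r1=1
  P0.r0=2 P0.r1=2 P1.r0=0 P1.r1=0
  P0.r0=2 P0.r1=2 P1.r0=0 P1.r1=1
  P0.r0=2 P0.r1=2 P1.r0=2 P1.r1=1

missing: P0.r0=0 P0.r1=0 P1.r0=0 P1.r1=1

outcome vector order: (P0.r0,P0.r1,P1.r0,P1.r1)
[TSO] allowed = {(0,0,0,0); (0,0,0,1); (0,0,2,1); (0,2,0,0); (0,2,0,1); (0,2,2,1); (2,2,0,0); (2,2,0,1); (2,2,2,1)}
TSO∖claimed = {(0,0,0,1)}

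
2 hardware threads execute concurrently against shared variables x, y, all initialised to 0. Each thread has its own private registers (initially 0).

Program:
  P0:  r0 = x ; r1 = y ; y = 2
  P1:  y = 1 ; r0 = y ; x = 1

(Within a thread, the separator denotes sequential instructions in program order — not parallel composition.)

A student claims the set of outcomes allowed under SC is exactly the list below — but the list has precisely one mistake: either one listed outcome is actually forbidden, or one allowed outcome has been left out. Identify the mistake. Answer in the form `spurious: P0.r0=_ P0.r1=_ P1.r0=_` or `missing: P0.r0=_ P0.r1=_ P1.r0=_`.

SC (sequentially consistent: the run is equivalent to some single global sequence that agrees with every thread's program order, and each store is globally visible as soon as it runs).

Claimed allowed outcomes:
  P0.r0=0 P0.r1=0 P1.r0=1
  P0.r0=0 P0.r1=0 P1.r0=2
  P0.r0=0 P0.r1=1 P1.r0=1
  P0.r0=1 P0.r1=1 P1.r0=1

outcome vector order: (P0.r0,P0.r1,P1.r0)
SC (5): 001, 002, 011, 012, 111
SC∖claimed = {012}

missing: P0.r0=0 P0.r1=1 P1.r0=2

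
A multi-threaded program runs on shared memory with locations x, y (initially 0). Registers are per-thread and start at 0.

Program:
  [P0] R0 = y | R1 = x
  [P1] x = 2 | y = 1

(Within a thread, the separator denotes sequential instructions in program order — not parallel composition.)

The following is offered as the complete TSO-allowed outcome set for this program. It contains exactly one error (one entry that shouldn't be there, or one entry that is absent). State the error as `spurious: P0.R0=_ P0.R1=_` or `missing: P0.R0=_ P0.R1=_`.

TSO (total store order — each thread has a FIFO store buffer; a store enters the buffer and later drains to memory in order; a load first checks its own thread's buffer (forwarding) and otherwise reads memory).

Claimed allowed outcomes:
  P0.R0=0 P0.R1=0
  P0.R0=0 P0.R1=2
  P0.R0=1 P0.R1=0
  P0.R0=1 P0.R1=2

outcome vector order: (P0.R0,P0.R1)
[TSO] allowed = {<0 0> <0 2> <1 2>}
claimed∖TSO = {<1 0>}

spurious: P0.R0=1 P0.R1=0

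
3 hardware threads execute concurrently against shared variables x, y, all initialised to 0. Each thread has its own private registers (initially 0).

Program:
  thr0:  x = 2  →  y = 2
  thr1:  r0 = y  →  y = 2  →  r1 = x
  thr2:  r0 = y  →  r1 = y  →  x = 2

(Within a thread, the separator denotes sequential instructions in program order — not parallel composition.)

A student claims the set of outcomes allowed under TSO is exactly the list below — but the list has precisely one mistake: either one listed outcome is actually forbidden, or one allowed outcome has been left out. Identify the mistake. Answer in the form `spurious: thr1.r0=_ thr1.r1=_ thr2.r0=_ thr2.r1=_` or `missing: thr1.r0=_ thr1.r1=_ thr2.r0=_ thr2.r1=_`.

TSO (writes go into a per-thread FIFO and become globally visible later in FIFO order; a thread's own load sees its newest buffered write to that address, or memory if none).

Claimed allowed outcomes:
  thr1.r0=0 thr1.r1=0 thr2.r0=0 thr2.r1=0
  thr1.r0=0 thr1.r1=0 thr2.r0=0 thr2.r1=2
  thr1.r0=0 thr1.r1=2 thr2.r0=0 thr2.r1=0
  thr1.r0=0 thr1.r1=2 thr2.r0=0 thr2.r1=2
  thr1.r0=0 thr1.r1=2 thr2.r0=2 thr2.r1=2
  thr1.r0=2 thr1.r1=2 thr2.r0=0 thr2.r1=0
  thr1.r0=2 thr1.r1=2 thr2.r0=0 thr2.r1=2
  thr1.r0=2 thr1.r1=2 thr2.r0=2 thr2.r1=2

missing: thr1.r0=0 thr1.r1=0 thr2.r0=2 thr2.r1=2

outcome vector order: (thr1.r0,thr1.r1,thr2.r0,thr2.r1)
under TSO → 0/0/0/0; 0/0/0/2; 0/0/2/2; 0/2/0/0; 0/2/0/2; 0/2/2/2; 2/2/0/0; 2/2/0/2; 2/2/2/2
TSO∖claimed = {0/0/2/2}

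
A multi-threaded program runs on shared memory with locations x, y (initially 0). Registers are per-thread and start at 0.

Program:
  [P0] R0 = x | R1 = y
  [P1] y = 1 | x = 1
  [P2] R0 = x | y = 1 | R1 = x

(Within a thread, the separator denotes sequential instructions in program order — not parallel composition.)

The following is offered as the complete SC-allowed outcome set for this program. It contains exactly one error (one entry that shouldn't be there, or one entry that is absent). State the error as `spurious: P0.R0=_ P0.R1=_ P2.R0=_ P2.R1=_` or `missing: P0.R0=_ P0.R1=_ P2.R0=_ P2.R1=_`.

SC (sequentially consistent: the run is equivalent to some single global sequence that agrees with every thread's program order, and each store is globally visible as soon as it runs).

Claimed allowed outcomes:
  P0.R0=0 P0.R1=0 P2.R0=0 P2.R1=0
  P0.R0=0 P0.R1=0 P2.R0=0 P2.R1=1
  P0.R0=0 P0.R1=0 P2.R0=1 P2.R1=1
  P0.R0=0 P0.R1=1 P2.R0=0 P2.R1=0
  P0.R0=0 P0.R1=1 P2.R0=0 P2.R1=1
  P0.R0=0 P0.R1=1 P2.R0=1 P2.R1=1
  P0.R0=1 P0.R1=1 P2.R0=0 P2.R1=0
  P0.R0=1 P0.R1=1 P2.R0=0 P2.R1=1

missing: P0.R0=1 P0.R1=1 P2.R0=1 P2.R1=1

outcome vector order: (P0.R0,P0.R1,P2.R0,P2.R1)
SC (9): 0000, 0001, 0011, 0100, 0101, 0111, 1100, 1101, 1111
SC∖claimed = {1111}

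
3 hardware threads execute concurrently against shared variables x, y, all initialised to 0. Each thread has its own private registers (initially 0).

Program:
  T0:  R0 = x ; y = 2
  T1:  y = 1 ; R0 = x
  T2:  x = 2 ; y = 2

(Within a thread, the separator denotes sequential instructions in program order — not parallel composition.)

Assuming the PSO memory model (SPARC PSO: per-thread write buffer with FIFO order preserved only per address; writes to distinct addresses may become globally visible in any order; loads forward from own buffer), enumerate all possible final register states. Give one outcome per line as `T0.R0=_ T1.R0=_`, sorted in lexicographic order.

outcome vector order: (T0.R0,T1.R0)
|PSO outcomes| = 4

T0.R0=0 T1.R0=0
T0.R0=0 T1.R0=2
T0.R0=2 T1.R0=0
T0.R0=2 T1.R0=2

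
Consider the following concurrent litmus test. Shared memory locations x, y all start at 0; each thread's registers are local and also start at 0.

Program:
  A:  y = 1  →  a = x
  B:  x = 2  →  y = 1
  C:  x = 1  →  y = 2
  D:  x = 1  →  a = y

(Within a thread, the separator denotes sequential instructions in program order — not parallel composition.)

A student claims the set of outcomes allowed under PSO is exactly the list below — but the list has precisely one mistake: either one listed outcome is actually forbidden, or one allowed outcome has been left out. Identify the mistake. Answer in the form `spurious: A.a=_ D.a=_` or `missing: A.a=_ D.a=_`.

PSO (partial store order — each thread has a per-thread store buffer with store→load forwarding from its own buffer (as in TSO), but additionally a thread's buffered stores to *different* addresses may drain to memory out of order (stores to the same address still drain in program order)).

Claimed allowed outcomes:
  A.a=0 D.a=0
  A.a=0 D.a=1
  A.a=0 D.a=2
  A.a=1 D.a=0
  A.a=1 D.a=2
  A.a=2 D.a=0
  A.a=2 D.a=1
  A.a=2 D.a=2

outcome vector order: (A.a,D.a)
PSO: 9 outcomes — {<0 0> <0 1> <0 2> <1 0> <1 1> <1 2> <2 0> <2 1> <2 2>}
PSO∖claimed = {<1 1>}

missing: A.a=1 D.a=1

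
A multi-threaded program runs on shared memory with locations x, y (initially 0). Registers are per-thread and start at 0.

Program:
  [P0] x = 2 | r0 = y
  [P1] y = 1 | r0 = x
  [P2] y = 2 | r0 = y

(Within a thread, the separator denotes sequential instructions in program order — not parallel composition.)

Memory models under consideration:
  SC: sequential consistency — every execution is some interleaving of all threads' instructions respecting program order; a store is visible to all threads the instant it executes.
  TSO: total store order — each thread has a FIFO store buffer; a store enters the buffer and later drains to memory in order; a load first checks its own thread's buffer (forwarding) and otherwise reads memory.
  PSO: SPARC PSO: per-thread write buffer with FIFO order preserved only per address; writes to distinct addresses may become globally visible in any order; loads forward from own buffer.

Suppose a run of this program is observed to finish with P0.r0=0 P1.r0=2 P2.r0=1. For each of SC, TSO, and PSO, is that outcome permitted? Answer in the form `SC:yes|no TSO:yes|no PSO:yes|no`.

outcome vector order: (P0.r0,P1.r0,P2.r0)
under SC → (0,2,1), (0,2,2), (1,0,1), (1,0,2), (1,2,1), (1,2,2), (2,0,2), (2,2,1), (2,2,2)
under TSO → (0,0,1), (0,0,2), (0,2,1), (0,2,2), (1,0,1), (1,0,2), (1,2,1), (1,2,2), (2,0,1), (2,0,2), (2,2,1), (2,2,2)
under PSO → (0,0,1), (0,0,2), (0,2,1), (0,2,2), (1,0,1), (1,0,2), (1,2,1), (1,2,2), (2,0,1), (2,0,2), (2,2,1), (2,2,2)
target (0,2,1) ∈ {SC,TSO,PSO}

SC:yes TSO:yes PSO:yes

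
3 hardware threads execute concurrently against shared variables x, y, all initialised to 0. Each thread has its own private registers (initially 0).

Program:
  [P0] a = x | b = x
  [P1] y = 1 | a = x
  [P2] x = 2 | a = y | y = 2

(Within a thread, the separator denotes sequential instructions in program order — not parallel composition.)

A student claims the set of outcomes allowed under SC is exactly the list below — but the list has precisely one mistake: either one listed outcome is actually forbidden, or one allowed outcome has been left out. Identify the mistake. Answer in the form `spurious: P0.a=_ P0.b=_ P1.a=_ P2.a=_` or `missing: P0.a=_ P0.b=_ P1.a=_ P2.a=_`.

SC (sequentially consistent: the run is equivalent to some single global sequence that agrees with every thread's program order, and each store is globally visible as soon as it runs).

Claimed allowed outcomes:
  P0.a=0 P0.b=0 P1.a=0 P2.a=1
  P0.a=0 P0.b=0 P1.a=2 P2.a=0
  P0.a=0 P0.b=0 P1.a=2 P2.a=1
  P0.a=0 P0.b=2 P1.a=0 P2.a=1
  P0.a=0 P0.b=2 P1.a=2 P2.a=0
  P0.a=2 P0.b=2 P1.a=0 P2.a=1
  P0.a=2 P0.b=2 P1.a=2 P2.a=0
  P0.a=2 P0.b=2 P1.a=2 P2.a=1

outcome vector order: (P0.a,P0.b,P1.a,P2.a)
SC: 9 outcomes — {0001 0020 0021 0201 0220 0221 2201 2220 2221}
SC∖claimed = {0221}

missing: P0.a=0 P0.b=2 P1.a=2 P2.a=1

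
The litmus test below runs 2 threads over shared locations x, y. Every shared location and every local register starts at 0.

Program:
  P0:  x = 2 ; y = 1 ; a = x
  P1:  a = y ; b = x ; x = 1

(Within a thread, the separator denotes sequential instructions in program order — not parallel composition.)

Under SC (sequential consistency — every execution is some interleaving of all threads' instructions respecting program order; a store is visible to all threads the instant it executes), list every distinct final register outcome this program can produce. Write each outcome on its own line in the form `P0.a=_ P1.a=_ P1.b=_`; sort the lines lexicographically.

P0.a=1 P1.a=0 P1.b=0
P0.a=1 P1.a=0 P1.b=2
P0.a=1 P1.a=1 P1.b=2
P0.a=2 P1.a=0 P1.b=0
P0.a=2 P1.a=0 P1.b=2
P0.a=2 P1.a=1 P1.b=2

outcome vector order: (P0.a,P1.a,P1.b)
|SC outcomes| = 6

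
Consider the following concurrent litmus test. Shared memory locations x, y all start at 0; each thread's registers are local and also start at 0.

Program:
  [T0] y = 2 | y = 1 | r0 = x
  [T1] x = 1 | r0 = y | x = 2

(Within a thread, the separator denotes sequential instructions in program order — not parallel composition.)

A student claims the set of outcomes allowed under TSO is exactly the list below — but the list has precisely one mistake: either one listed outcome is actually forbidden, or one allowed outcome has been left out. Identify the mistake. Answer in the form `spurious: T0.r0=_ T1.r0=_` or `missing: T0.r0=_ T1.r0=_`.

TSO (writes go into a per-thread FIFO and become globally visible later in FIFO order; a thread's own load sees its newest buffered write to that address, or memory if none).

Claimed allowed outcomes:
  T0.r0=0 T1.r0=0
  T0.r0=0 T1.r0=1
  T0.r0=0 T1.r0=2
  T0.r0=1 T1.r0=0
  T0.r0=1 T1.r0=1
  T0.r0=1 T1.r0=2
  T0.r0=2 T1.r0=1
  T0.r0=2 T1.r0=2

missing: T0.r0=2 T1.r0=0

outcome vector order: (T0.r0,T1.r0)
under TSO → (0,0); (0,1); (0,2); (1,0); (1,1); (1,2); (2,0); (2,1); (2,2)
TSO∖claimed = {(2,0)}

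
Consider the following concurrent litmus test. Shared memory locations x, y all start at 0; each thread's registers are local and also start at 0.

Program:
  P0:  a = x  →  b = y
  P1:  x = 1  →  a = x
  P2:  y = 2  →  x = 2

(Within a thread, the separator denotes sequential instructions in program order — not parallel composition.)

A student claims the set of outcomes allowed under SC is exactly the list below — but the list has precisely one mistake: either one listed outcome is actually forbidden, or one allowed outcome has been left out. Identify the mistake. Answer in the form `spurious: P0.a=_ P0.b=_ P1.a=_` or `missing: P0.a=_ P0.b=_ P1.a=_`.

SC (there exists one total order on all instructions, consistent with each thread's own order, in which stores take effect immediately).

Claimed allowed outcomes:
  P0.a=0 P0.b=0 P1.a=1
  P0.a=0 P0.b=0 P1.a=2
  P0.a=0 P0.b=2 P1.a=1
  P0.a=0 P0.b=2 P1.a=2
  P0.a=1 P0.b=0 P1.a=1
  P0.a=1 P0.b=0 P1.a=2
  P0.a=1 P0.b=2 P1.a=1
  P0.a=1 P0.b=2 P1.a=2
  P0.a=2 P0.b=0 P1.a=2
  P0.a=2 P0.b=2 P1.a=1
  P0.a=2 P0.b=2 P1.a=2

outcome vector order: (P0.a,P0.b,P1.a)
SC (10): (0,0,1); (0,0,2); (0,2,1); (0,2,2); (1,0,1); (1,0,2); (1,2,1); (1,2,2); (2,2,1); (2,2,2)
claimed∖SC = {(2,0,2)}

spurious: P0.a=2 P0.b=0 P1.a=2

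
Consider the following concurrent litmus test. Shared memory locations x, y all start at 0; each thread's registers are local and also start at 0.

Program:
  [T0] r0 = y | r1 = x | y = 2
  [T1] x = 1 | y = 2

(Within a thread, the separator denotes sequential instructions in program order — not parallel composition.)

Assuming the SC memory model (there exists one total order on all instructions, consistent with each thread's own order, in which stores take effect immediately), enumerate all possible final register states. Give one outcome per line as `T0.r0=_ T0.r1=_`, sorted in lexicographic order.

outcome vector order: (T0.r0,T0.r1)
|SC outcomes| = 3

T0.r0=0 T0.r1=0
T0.r0=0 T0.r1=1
T0.r0=2 T0.r1=1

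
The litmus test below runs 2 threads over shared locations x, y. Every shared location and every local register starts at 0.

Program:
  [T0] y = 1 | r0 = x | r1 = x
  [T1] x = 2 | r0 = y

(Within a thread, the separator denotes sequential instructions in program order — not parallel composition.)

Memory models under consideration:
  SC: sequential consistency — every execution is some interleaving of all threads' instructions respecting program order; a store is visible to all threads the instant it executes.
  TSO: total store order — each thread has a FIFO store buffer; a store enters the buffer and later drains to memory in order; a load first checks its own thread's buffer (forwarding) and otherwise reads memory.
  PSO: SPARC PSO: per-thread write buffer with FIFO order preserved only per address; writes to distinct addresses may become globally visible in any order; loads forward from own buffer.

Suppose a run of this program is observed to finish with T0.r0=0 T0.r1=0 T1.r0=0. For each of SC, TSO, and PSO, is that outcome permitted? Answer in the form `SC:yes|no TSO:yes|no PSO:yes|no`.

outcome vector order: (T0.r0,T0.r1,T1.r0)
under SC → <0 0 1>, <0 2 1>, <2 2 0>, <2 2 1>
under TSO → <0 0 0>, <0 0 1>, <0 2 0>, <0 2 1>, <2 2 0>, <2 2 1>
under PSO → <0 0 0>, <0 0 1>, <0 2 0>, <0 2 1>, <2 2 0>, <2 2 1>
target <0 0 0> ∈ {TSO,PSO}

SC:no TSO:yes PSO:yes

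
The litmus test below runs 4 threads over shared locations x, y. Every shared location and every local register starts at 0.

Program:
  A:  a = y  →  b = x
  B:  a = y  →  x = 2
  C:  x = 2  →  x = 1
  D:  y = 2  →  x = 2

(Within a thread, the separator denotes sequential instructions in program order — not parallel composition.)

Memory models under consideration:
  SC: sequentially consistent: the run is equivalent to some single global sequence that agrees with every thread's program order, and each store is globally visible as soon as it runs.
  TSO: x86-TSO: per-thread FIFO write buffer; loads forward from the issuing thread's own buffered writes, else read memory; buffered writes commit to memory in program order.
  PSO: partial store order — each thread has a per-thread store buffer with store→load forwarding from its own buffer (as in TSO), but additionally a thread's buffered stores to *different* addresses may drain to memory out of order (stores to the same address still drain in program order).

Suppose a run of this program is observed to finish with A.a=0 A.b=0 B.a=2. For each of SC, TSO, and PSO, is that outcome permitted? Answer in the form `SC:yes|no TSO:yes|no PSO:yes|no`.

SC:yes TSO:yes PSO:yes

outcome vector order: (A.a,A.b,B.a)
SC: 12 outcomes — {(0,0,0); (0,0,2); (0,1,0); (0,1,2); (0,2,0); (0,2,2); (2,0,0); (2,0,2); (2,1,0); (2,1,2); (2,2,0); (2,2,2)}
TSO: 12 outcomes — {(0,0,0); (0,0,2); (0,1,0); (0,1,2); (0,2,0); (0,2,2); (2,0,0); (2,0,2); (2,1,0); (2,1,2); (2,2,0); (2,2,2)}
PSO: 12 outcomes — {(0,0,0); (0,0,2); (0,1,0); (0,1,2); (0,2,0); (0,2,2); (2,0,0); (2,0,2); (2,1,0); (2,1,2); (2,2,0); (2,2,2)}
target (0,0,2) ∈ {SC,TSO,PSO}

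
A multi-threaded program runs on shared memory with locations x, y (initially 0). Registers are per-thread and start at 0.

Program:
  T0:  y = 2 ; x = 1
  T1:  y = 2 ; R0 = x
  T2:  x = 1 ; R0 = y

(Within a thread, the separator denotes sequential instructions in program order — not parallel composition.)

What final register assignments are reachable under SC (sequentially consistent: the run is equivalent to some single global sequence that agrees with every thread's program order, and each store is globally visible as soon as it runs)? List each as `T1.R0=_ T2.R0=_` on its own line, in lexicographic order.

outcome vector order: (T1.R0,T2.R0)
|SC outcomes| = 3

T1.R0=0 T2.R0=2
T1.R0=1 T2.R0=0
T1.R0=1 T2.R0=2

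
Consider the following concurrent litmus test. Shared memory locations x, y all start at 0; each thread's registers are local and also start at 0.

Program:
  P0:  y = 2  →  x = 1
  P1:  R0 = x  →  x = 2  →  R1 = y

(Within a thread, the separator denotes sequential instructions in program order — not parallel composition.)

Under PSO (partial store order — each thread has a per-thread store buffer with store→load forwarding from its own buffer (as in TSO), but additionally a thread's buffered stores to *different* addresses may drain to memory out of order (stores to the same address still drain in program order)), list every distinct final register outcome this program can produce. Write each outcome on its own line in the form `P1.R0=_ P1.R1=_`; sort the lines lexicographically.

outcome vector order: (P1.R0,P1.R1)
|PSO outcomes| = 4

P1.R0=0 P1.R1=0
P1.R0=0 P1.R1=2
P1.R0=1 P1.R1=0
P1.R0=1 P1.R1=2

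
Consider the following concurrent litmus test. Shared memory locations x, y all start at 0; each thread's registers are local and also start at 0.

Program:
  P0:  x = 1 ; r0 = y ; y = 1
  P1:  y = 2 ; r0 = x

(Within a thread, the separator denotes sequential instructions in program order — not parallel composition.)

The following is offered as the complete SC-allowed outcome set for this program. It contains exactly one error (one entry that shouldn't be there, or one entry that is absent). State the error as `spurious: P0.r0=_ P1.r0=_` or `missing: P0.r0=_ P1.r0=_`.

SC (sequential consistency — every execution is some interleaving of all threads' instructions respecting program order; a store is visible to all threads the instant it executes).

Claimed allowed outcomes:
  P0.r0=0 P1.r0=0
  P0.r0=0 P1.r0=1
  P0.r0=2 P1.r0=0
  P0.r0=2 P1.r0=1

spurious: P0.r0=0 P1.r0=0

outcome vector order: (P0.r0,P1.r0)
SC: 3 outcomes — {01; 20; 21}
claimed∖SC = {00}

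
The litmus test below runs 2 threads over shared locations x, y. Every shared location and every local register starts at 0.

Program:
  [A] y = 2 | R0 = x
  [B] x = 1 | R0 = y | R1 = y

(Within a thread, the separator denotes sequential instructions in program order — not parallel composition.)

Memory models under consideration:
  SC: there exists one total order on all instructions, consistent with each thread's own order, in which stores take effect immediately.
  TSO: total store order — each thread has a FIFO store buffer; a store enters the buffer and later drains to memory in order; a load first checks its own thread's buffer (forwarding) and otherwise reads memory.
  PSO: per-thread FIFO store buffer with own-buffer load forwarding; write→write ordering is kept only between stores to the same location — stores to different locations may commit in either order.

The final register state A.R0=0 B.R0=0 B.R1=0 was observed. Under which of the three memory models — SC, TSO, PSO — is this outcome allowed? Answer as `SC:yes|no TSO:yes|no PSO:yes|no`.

SC:no TSO:yes PSO:yes

outcome vector order: (A.R0,B.R0,B.R1)
SC: 4 outcomes — {0/2/2, 1/0/0, 1/0/2, 1/2/2}
TSO: 6 outcomes — {0/0/0, 0/0/2, 0/2/2, 1/0/0, 1/0/2, 1/2/2}
PSO: 6 outcomes — {0/0/0, 0/0/2, 0/2/2, 1/0/0, 1/0/2, 1/2/2}
target 0/0/0 ∈ {TSO,PSO}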